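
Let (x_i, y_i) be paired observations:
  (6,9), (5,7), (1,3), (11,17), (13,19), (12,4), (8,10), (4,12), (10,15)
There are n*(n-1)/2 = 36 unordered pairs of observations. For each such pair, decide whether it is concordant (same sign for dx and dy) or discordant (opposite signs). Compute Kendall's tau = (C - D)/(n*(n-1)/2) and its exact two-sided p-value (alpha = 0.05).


Step 1: Enumerate the 36 unordered pairs (i,j) with i<j and classify each by sign(x_j-x_i) * sign(y_j-y_i).
  (1,2):dx=-1,dy=-2->C; (1,3):dx=-5,dy=-6->C; (1,4):dx=+5,dy=+8->C; (1,5):dx=+7,dy=+10->C
  (1,6):dx=+6,dy=-5->D; (1,7):dx=+2,dy=+1->C; (1,8):dx=-2,dy=+3->D; (1,9):dx=+4,dy=+6->C
  (2,3):dx=-4,dy=-4->C; (2,4):dx=+6,dy=+10->C; (2,5):dx=+8,dy=+12->C; (2,6):dx=+7,dy=-3->D
  (2,7):dx=+3,dy=+3->C; (2,8):dx=-1,dy=+5->D; (2,9):dx=+5,dy=+8->C; (3,4):dx=+10,dy=+14->C
  (3,5):dx=+12,dy=+16->C; (3,6):dx=+11,dy=+1->C; (3,7):dx=+7,dy=+7->C; (3,8):dx=+3,dy=+9->C
  (3,9):dx=+9,dy=+12->C; (4,5):dx=+2,dy=+2->C; (4,6):dx=+1,dy=-13->D; (4,7):dx=-3,dy=-7->C
  (4,8):dx=-7,dy=-5->C; (4,9):dx=-1,dy=-2->C; (5,6):dx=-1,dy=-15->C; (5,7):dx=-5,dy=-9->C
  (5,8):dx=-9,dy=-7->C; (5,9):dx=-3,dy=-4->C; (6,7):dx=-4,dy=+6->D; (6,8):dx=-8,dy=+8->D
  (6,9):dx=-2,dy=+11->D; (7,8):dx=-4,dy=+2->D; (7,9):dx=+2,dy=+5->C; (8,9):dx=+6,dy=+3->C
Step 2: C = 27, D = 9, total pairs = 36.
Step 3: tau = (C - D)/(n(n-1)/2) = (27 - 9)/36 = 0.500000.
Step 4: Exact two-sided p-value (enumerate n! = 362880 permutations of y under H0): p = 0.075176.
Step 5: alpha = 0.05. fail to reject H0.

tau_b = 0.5000 (C=27, D=9), p = 0.075176, fail to reject H0.


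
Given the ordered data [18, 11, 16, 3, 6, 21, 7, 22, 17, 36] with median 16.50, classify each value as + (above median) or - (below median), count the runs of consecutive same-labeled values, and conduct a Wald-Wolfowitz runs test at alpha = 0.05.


Step 1: Compute median = 16.50; label A = above, B = below.
Labels in order: ABBBBABAAA  (n_A = 5, n_B = 5)
Step 2: Count runs R = 5.
Step 3: Under H0 (random ordering), E[R] = 2*n_A*n_B/(n_A+n_B) + 1 = 2*5*5/10 + 1 = 6.0000.
        Var[R] = 2*n_A*n_B*(2*n_A*n_B - n_A - n_B) / ((n_A+n_B)^2 * (n_A+n_B-1)) = 2000/900 = 2.2222.
        SD[R] = 1.4907.
Step 4: Continuity-corrected z = (R + 0.5 - E[R]) / SD[R] = (5 + 0.5 - 6.0000) / 1.4907 = -0.3354.
Step 5: Two-sided p-value via normal approximation = 2*(1 - Phi(|z|)) = 0.737316.
Step 6: alpha = 0.05. fail to reject H0.

R = 5, z = -0.3354, p = 0.737316, fail to reject H0.


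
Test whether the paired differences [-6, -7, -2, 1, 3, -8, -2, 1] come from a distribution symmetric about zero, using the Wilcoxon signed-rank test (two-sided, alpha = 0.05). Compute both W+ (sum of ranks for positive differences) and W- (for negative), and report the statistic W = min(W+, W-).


Step 1: Drop any zero differences (none here) and take |d_i|.
|d| = [6, 7, 2, 1, 3, 8, 2, 1]
Step 2: Midrank |d_i| (ties get averaged ranks).
ranks: |6|->6, |7|->7, |2|->3.5, |1|->1.5, |3|->5, |8|->8, |2|->3.5, |1|->1.5
Step 3: Attach original signs; sum ranks with positive sign and with negative sign.
W+ = 1.5 + 5 + 1.5 = 8
W- = 6 + 7 + 3.5 + 8 + 3.5 = 28
(Check: W+ + W- = 36 should equal n(n+1)/2 = 36.)
Step 4: Test statistic W = min(W+, W-) = 8.
Step 5: Ties in |d|, so use the tie-corrected normal approximation.
        E[W] = n(n+1)/4 = 8*9/4 = 18.
        Tie groups: |d|=1 (t=2), |d|=2 (t=2); sum(t^3 - t) = 12.
        Var[W] = n(n+1)(2n+1)/24 - sum(t^3-t)/48 = 1224/24 - 12/48 = 50.75.
        z = (W - E[W]) / sqrt(Var[W]) = (8 - 18) / 7.1239 = -1.4037.
        Two-sided p = 2*Phi(z) = 0.160401.
Step 6: alpha = 0.05. fail to reject H0.

W+ = 8, W- = 28, W = min = 8, p = 0.160401, fail to reject H0.


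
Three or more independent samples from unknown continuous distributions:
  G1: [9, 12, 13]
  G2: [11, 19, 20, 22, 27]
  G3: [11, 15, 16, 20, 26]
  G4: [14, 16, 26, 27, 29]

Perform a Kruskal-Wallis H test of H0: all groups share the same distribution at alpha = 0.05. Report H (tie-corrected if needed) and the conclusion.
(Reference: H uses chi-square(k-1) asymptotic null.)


Step 1: Combine all N = 18 observations and assign midranks.
sorted (value, group, rank): (9,G1,1), (11,G2,2.5), (11,G3,2.5), (12,G1,4), (13,G1,5), (14,G4,6), (15,G3,7), (16,G3,8.5), (16,G4,8.5), (19,G2,10), (20,G2,11.5), (20,G3,11.5), (22,G2,13), (26,G3,14.5), (26,G4,14.5), (27,G2,16.5), (27,G4,16.5), (29,G4,18)
Step 2: Sum ranks within each group.
R_1 = 10 (n_1 = 3)
R_2 = 53.5 (n_2 = 5)
R_3 = 44 (n_3 = 5)
R_4 = 63.5 (n_4 = 5)
Step 3: H = 12/(N(N+1)) * sum(R_i^2/n_i) - 3(N+1)
     = 12/(18*19) * (10^2/3 + 53.5^2/5 + 44^2/5 + 63.5^2/5) - 3*19
     = 0.035088 * 1799.43 - 57
     = 6.138012.
Step 4: Ties present; correction factor C = 1 - 30/(18^3 - 18) = 0.994840. Corrected H = 6.138012 / 0.994840 = 6.169848.
Step 5: Under H0, H ~ chi^2(3); p-value = 0.103633.
Step 6: alpha = 0.05. fail to reject H0.

H = 6.1698, df = 3, p = 0.103633, fail to reject H0.


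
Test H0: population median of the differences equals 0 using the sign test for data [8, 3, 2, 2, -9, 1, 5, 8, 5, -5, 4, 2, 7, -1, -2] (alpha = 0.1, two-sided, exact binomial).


Step 1: Discard zero differences. Original n = 15; n_eff = number of nonzero differences = 15.
Nonzero differences (with sign): +8, +3, +2, +2, -9, +1, +5, +8, +5, -5, +4, +2, +7, -1, -2
Step 2: Count signs: positive = 11, negative = 4.
Step 3: Under H0: P(positive) = 0.5, so the number of positives S ~ Bin(15, 0.5).
Step 4: Two-sided exact p-value = sum of Bin(15,0.5) probabilities at or below the observed probability = 0.118469.
Step 5: alpha = 0.1. fail to reject H0.

n_eff = 15, pos = 11, neg = 4, p = 0.118469, fail to reject H0.


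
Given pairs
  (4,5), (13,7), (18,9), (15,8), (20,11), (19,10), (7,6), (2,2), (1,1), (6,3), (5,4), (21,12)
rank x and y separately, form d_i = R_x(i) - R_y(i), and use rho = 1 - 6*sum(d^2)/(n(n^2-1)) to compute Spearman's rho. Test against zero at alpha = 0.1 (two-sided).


Step 1: Rank x and y separately (midranks; no ties here).
rank(x): 4->3, 13->7, 18->9, 15->8, 20->11, 19->10, 7->6, 2->2, 1->1, 6->5, 5->4, 21->12
rank(y): 5->5, 7->7, 9->9, 8->8, 11->11, 10->10, 6->6, 2->2, 1->1, 3->3, 4->4, 12->12
Step 2: d_i = R_x(i) - R_y(i); compute d_i^2.
  (3-5)^2=4, (7-7)^2=0, (9-9)^2=0, (8-8)^2=0, (11-11)^2=0, (10-10)^2=0, (6-6)^2=0, (2-2)^2=0, (1-1)^2=0, (5-3)^2=4, (4-4)^2=0, (12-12)^2=0
sum(d^2) = 8.
Step 3: rho = 1 - 6*8 / (12*(12^2 - 1)) = 1 - 48/1716 = 0.972028.
Step 4: Under H0, t = rho * sqrt((n-2)/(1-rho^2)) = 13.0876 ~ t(10).
Step 5: Two-sided p-value from the t-distribution with 10 df = 0.000000.
Step 6: alpha = 0.1. reject H0.

rho = 0.9720, p = 0.000000, reject H0 at alpha = 0.1.


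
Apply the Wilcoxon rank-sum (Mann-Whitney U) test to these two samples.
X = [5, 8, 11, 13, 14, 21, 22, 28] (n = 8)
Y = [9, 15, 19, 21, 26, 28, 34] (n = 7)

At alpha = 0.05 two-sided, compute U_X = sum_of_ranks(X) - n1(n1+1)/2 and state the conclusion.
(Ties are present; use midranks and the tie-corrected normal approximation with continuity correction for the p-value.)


Step 1: Combine and sort all 15 observations; assign midranks.
sorted (value, group): (5,X), (8,X), (9,Y), (11,X), (13,X), (14,X), (15,Y), (19,Y), (21,X), (21,Y), (22,X), (26,Y), (28,X), (28,Y), (34,Y)
ranks: 5->1, 8->2, 9->3, 11->4, 13->5, 14->6, 15->7, 19->8, 21->9.5, 21->9.5, 22->11, 26->12, 28->13.5, 28->13.5, 34->15
Step 2: Rank sum for X: R1 = 1 + 2 + 4 + 5 + 6 + 9.5 + 11 + 13.5 = 52.
Step 3: U_X = R1 - n1(n1+1)/2 = 52 - 8*9/2 = 52 - 36 = 16.
       U_Y = n1*n2 - U_X = 56 - 16 = 40.
Step 4: Ties are present, so use the tie-corrected normal approximation (with continuity correction) for the p-value.
Step 5: p-value = 0.182450; compare to alpha = 0.05. fail to reject H0.

U_X = 16, p = 0.182450, fail to reject H0 at alpha = 0.05.


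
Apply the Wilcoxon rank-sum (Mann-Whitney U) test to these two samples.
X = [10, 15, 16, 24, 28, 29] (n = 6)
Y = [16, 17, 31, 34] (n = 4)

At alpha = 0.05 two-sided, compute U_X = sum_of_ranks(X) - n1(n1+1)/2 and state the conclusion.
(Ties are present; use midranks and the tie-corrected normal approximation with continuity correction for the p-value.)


Step 1: Combine and sort all 10 observations; assign midranks.
sorted (value, group): (10,X), (15,X), (16,X), (16,Y), (17,Y), (24,X), (28,X), (29,X), (31,Y), (34,Y)
ranks: 10->1, 15->2, 16->3.5, 16->3.5, 17->5, 24->6, 28->7, 29->8, 31->9, 34->10
Step 2: Rank sum for X: R1 = 1 + 2 + 3.5 + 6 + 7 + 8 = 27.5.
Step 3: U_X = R1 - n1(n1+1)/2 = 27.5 - 6*7/2 = 27.5 - 21 = 6.5.
       U_Y = n1*n2 - U_X = 24 - 6.5 = 17.5.
Step 4: Ties are present, so use the tie-corrected normal approximation (with continuity correction) for the p-value.
Step 5: p-value = 0.284958; compare to alpha = 0.05. fail to reject H0.

U_X = 6.5, p = 0.284958, fail to reject H0 at alpha = 0.05.


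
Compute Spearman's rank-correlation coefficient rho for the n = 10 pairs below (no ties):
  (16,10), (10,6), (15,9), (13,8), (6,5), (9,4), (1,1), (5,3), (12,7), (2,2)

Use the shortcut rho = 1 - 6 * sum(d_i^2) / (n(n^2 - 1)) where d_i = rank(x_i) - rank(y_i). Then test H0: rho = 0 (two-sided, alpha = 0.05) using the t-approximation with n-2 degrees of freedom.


Step 1: Rank x and y separately (midranks; no ties here).
rank(x): 16->10, 10->6, 15->9, 13->8, 6->4, 9->5, 1->1, 5->3, 12->7, 2->2
rank(y): 10->10, 6->6, 9->9, 8->8, 5->5, 4->4, 1->1, 3->3, 7->7, 2->2
Step 2: d_i = R_x(i) - R_y(i); compute d_i^2.
  (10-10)^2=0, (6-6)^2=0, (9-9)^2=0, (8-8)^2=0, (4-5)^2=1, (5-4)^2=1, (1-1)^2=0, (3-3)^2=0, (7-7)^2=0, (2-2)^2=0
sum(d^2) = 2.
Step 3: rho = 1 - 6*2 / (10*(10^2 - 1)) = 1 - 12/990 = 0.987879.
Step 4: Under H0, t = rho * sqrt((n-2)/(1-rho^2)) = 18.0003 ~ t(8).
Step 5: Two-sided p-value from the t-distribution with 8 df = 0.000000.
Step 6: alpha = 0.05. reject H0.

rho = 0.9879, p = 0.000000, reject H0 at alpha = 0.05.


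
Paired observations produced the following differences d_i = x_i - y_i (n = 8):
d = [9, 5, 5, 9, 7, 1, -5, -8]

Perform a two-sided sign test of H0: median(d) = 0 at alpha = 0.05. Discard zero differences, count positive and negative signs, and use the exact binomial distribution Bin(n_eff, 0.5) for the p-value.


Step 1: Discard zero differences. Original n = 8; n_eff = number of nonzero differences = 8.
Nonzero differences (with sign): +9, +5, +5, +9, +7, +1, -5, -8
Step 2: Count signs: positive = 6, negative = 2.
Step 3: Under H0: P(positive) = 0.5, so the number of positives S ~ Bin(8, 0.5).
Step 4: Two-sided exact p-value = sum of Bin(8,0.5) probabilities at or below the observed probability = 0.289062.
Step 5: alpha = 0.05. fail to reject H0.

n_eff = 8, pos = 6, neg = 2, p = 0.289062, fail to reject H0.


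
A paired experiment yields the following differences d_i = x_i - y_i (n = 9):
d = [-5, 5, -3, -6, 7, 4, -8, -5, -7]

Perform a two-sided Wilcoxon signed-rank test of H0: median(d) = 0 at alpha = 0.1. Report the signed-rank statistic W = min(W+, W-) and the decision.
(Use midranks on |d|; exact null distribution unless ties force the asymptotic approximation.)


Step 1: Drop any zero differences (none here) and take |d_i|.
|d| = [5, 5, 3, 6, 7, 4, 8, 5, 7]
Step 2: Midrank |d_i| (ties get averaged ranks).
ranks: |5|->4, |5|->4, |3|->1, |6|->6, |7|->7.5, |4|->2, |8|->9, |5|->4, |7|->7.5
Step 3: Attach original signs; sum ranks with positive sign and with negative sign.
W+ = 4 + 7.5 + 2 = 13.5
W- = 4 + 1 + 6 + 9 + 4 + 7.5 = 31.5
(Check: W+ + W- = 45 should equal n(n+1)/2 = 45.)
Step 4: Test statistic W = min(W+, W-) = 13.5.
Step 5: Ties in |d|, so use the tie-corrected normal approximation.
        E[W] = n(n+1)/4 = 9*10/4 = 22.5.
        Tie groups: |d|=5 (t=3), |d|=7 (t=2); sum(t^3 - t) = 30.
        Var[W] = n(n+1)(2n+1)/24 - sum(t^3-t)/48 = 1710/24 - 30/48 = 70.625.
        z = (W - E[W]) / sqrt(Var[W]) = (13.5 - 22.5) / 8.4039 = -1.0709.
        Two-sided p = 2*Phi(z) = 0.284198.
Step 6: alpha = 0.1. fail to reject H0.

W+ = 13.5, W- = 31.5, W = min = 13.5, p = 0.284198, fail to reject H0.


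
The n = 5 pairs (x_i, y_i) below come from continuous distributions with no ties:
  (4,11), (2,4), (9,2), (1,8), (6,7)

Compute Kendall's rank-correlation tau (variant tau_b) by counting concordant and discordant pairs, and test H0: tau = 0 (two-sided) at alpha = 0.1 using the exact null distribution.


Step 1: Enumerate the 10 unordered pairs (i,j) with i<j and classify each by sign(x_j-x_i) * sign(y_j-y_i).
  (1,2):dx=-2,dy=-7->C; (1,3):dx=+5,dy=-9->D; (1,4):dx=-3,dy=-3->C; (1,5):dx=+2,dy=-4->D
  (2,3):dx=+7,dy=-2->D; (2,4):dx=-1,dy=+4->D; (2,5):dx=+4,dy=+3->C; (3,4):dx=-8,dy=+6->D
  (3,5):dx=-3,dy=+5->D; (4,5):dx=+5,dy=-1->D
Step 2: C = 3, D = 7, total pairs = 10.
Step 3: tau = (C - D)/(n(n-1)/2) = (3 - 7)/10 = -0.400000.
Step 4: Exact two-sided p-value (enumerate n! = 120 permutations of y under H0): p = 0.483333.
Step 5: alpha = 0.1. fail to reject H0.

tau_b = -0.4000 (C=3, D=7), p = 0.483333, fail to reject H0.


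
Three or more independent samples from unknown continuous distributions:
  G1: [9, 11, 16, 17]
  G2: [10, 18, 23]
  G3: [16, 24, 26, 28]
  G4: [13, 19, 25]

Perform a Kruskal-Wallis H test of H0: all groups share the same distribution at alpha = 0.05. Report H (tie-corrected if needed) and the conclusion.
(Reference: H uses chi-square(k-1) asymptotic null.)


Step 1: Combine all N = 14 observations and assign midranks.
sorted (value, group, rank): (9,G1,1), (10,G2,2), (11,G1,3), (13,G4,4), (16,G1,5.5), (16,G3,5.5), (17,G1,7), (18,G2,8), (19,G4,9), (23,G2,10), (24,G3,11), (25,G4,12), (26,G3,13), (28,G3,14)
Step 2: Sum ranks within each group.
R_1 = 16.5 (n_1 = 4)
R_2 = 20 (n_2 = 3)
R_3 = 43.5 (n_3 = 4)
R_4 = 25 (n_4 = 3)
Step 3: H = 12/(N(N+1)) * sum(R_i^2/n_i) - 3(N+1)
     = 12/(14*15) * (16.5^2/4 + 20^2/3 + 43.5^2/4 + 25^2/3) - 3*15
     = 0.057143 * 882.792 - 45
     = 5.445238.
Step 4: Ties present; correction factor C = 1 - 6/(14^3 - 14) = 0.997802. Corrected H = 5.445238 / 0.997802 = 5.457232.
Step 5: Under H0, H ~ chi^2(3); p-value = 0.141219.
Step 6: alpha = 0.05. fail to reject H0.

H = 5.4572, df = 3, p = 0.141219, fail to reject H0.


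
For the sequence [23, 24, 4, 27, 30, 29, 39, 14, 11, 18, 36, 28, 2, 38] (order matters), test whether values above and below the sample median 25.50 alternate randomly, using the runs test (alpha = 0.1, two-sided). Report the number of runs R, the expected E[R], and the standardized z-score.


Step 1: Compute median = 25.50; label A = above, B = below.
Labels in order: BBBAAAABBBAABA  (n_A = 7, n_B = 7)
Step 2: Count runs R = 6.
Step 3: Under H0 (random ordering), E[R] = 2*n_A*n_B/(n_A+n_B) + 1 = 2*7*7/14 + 1 = 8.0000.
        Var[R] = 2*n_A*n_B*(2*n_A*n_B - n_A - n_B) / ((n_A+n_B)^2 * (n_A+n_B-1)) = 8232/2548 = 3.2308.
        SD[R] = 1.7974.
Step 4: Continuity-corrected z = (R + 0.5 - E[R]) / SD[R] = (6 + 0.5 - 8.0000) / 1.7974 = -0.8345.
Step 5: Two-sided p-value via normal approximation = 2*(1 - Phi(|z|)) = 0.403986.
Step 6: alpha = 0.1. fail to reject H0.

R = 6, z = -0.8345, p = 0.403986, fail to reject H0.


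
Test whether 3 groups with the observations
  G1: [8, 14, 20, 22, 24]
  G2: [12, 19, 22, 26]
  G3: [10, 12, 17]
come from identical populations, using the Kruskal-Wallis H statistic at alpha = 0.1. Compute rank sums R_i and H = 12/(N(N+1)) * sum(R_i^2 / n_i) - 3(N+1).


Step 1: Combine all N = 12 observations and assign midranks.
sorted (value, group, rank): (8,G1,1), (10,G3,2), (12,G2,3.5), (12,G3,3.5), (14,G1,5), (17,G3,6), (19,G2,7), (20,G1,8), (22,G1,9.5), (22,G2,9.5), (24,G1,11), (26,G2,12)
Step 2: Sum ranks within each group.
R_1 = 34.5 (n_1 = 5)
R_2 = 32 (n_2 = 4)
R_3 = 11.5 (n_3 = 3)
Step 3: H = 12/(N(N+1)) * sum(R_i^2/n_i) - 3(N+1)
     = 12/(12*13) * (34.5^2/5 + 32^2/4 + 11.5^2/3) - 3*13
     = 0.076923 * 538.133 - 39
     = 2.394872.
Step 4: Ties present; correction factor C = 1 - 12/(12^3 - 12) = 0.993007. Corrected H = 2.394872 / 0.993007 = 2.411737.
Step 5: Under H0, H ~ chi^2(2); p-value = 0.299432.
Step 6: alpha = 0.1. fail to reject H0.

H = 2.4117, df = 2, p = 0.299432, fail to reject H0.


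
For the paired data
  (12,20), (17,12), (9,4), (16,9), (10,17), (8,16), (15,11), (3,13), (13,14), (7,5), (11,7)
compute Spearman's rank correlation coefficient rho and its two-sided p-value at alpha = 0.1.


Step 1: Rank x and y separately (midranks; no ties here).
rank(x): 12->7, 17->11, 9->4, 16->10, 10->5, 8->3, 15->9, 3->1, 13->8, 7->2, 11->6
rank(y): 20->11, 12->6, 4->1, 9->4, 17->10, 16->9, 11->5, 13->7, 14->8, 5->2, 7->3
Step 2: d_i = R_x(i) - R_y(i); compute d_i^2.
  (7-11)^2=16, (11-6)^2=25, (4-1)^2=9, (10-4)^2=36, (5-10)^2=25, (3-9)^2=36, (9-5)^2=16, (1-7)^2=36, (8-8)^2=0, (2-2)^2=0, (6-3)^2=9
sum(d^2) = 208.
Step 3: rho = 1 - 6*208 / (11*(11^2 - 1)) = 1 - 1248/1320 = 0.054545.
Step 4: Under H0, t = rho * sqrt((n-2)/(1-rho^2)) = 0.1639 ~ t(9).
Step 5: Two-sided p-value from the t-distribution with 9 df = 0.873447.
Step 6: alpha = 0.1. fail to reject H0.

rho = 0.0545, p = 0.873447, fail to reject H0 at alpha = 0.1.


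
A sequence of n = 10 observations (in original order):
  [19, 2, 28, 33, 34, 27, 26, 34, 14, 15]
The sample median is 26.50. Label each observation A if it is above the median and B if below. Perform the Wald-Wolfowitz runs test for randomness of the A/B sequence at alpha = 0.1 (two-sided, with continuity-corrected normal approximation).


Step 1: Compute median = 26.50; label A = above, B = below.
Labels in order: BBAAAABABB  (n_A = 5, n_B = 5)
Step 2: Count runs R = 5.
Step 3: Under H0 (random ordering), E[R] = 2*n_A*n_B/(n_A+n_B) + 1 = 2*5*5/10 + 1 = 6.0000.
        Var[R] = 2*n_A*n_B*(2*n_A*n_B - n_A - n_B) / ((n_A+n_B)^2 * (n_A+n_B-1)) = 2000/900 = 2.2222.
        SD[R] = 1.4907.
Step 4: Continuity-corrected z = (R + 0.5 - E[R]) / SD[R] = (5 + 0.5 - 6.0000) / 1.4907 = -0.3354.
Step 5: Two-sided p-value via normal approximation = 2*(1 - Phi(|z|)) = 0.737316.
Step 6: alpha = 0.1. fail to reject H0.

R = 5, z = -0.3354, p = 0.737316, fail to reject H0.


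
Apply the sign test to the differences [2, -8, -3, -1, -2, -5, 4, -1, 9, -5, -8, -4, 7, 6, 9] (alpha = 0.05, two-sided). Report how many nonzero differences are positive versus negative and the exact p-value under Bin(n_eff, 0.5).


Step 1: Discard zero differences. Original n = 15; n_eff = number of nonzero differences = 15.
Nonzero differences (with sign): +2, -8, -3, -1, -2, -5, +4, -1, +9, -5, -8, -4, +7, +6, +9
Step 2: Count signs: positive = 6, negative = 9.
Step 3: Under H0: P(positive) = 0.5, so the number of positives S ~ Bin(15, 0.5).
Step 4: Two-sided exact p-value = sum of Bin(15,0.5) probabilities at or below the observed probability = 0.607239.
Step 5: alpha = 0.05. fail to reject H0.

n_eff = 15, pos = 6, neg = 9, p = 0.607239, fail to reject H0.


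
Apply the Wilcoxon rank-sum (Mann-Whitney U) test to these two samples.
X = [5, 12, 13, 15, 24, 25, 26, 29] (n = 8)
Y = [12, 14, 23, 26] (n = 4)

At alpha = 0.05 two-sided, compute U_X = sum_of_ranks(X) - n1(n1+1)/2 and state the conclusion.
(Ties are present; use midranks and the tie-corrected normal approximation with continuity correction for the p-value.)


Step 1: Combine and sort all 12 observations; assign midranks.
sorted (value, group): (5,X), (12,X), (12,Y), (13,X), (14,Y), (15,X), (23,Y), (24,X), (25,X), (26,X), (26,Y), (29,X)
ranks: 5->1, 12->2.5, 12->2.5, 13->4, 14->5, 15->6, 23->7, 24->8, 25->9, 26->10.5, 26->10.5, 29->12
Step 2: Rank sum for X: R1 = 1 + 2.5 + 4 + 6 + 8 + 9 + 10.5 + 12 = 53.
Step 3: U_X = R1 - n1(n1+1)/2 = 53 - 8*9/2 = 53 - 36 = 17.
       U_Y = n1*n2 - U_X = 32 - 17 = 15.
Step 4: Ties are present, so use the tie-corrected normal approximation (with continuity correction) for the p-value.
Step 5: p-value = 0.932087; compare to alpha = 0.05. fail to reject H0.

U_X = 17, p = 0.932087, fail to reject H0 at alpha = 0.05.


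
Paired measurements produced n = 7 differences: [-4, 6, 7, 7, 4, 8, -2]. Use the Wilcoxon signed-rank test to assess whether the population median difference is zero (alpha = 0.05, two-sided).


Step 1: Drop any zero differences (none here) and take |d_i|.
|d| = [4, 6, 7, 7, 4, 8, 2]
Step 2: Midrank |d_i| (ties get averaged ranks).
ranks: |4|->2.5, |6|->4, |7|->5.5, |7|->5.5, |4|->2.5, |8|->7, |2|->1
Step 3: Attach original signs; sum ranks with positive sign and with negative sign.
W+ = 4 + 5.5 + 5.5 + 2.5 + 7 = 24.5
W- = 2.5 + 1 = 3.5
(Check: W+ + W- = 28 should equal n(n+1)/2 = 28.)
Step 4: Test statistic W = min(W+, W-) = 3.5.
Step 5: Ties in |d|, so use the tie-corrected normal approximation.
        E[W] = n(n+1)/4 = 7*8/4 = 14.
        Tie groups: |d|=4 (t=2), |d|=7 (t=2); sum(t^3 - t) = 12.
        Var[W] = n(n+1)(2n+1)/24 - sum(t^3-t)/48 = 840/24 - 12/48 = 34.75.
        z = (W - E[W]) / sqrt(Var[W]) = (3.5 - 14) / 5.8949 = -1.7812.
        Two-sided p = 2*Phi(z) = 0.074880.
Step 6: alpha = 0.05. fail to reject H0.

W+ = 24.5, W- = 3.5, W = min = 3.5, p = 0.074880, fail to reject H0.


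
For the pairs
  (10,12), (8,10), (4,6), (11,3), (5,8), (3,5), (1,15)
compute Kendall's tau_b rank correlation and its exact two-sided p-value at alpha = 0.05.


Step 1: Enumerate the 21 unordered pairs (i,j) with i<j and classify each by sign(x_j-x_i) * sign(y_j-y_i).
  (1,2):dx=-2,dy=-2->C; (1,3):dx=-6,dy=-6->C; (1,4):dx=+1,dy=-9->D; (1,5):dx=-5,dy=-4->C
  (1,6):dx=-7,dy=-7->C; (1,7):dx=-9,dy=+3->D; (2,3):dx=-4,dy=-4->C; (2,4):dx=+3,dy=-7->D
  (2,5):dx=-3,dy=-2->C; (2,6):dx=-5,dy=-5->C; (2,7):dx=-7,dy=+5->D; (3,4):dx=+7,dy=-3->D
  (3,5):dx=+1,dy=+2->C; (3,6):dx=-1,dy=-1->C; (3,7):dx=-3,dy=+9->D; (4,5):dx=-6,dy=+5->D
  (4,6):dx=-8,dy=+2->D; (4,7):dx=-10,dy=+12->D; (5,6):dx=-2,dy=-3->C; (5,7):dx=-4,dy=+7->D
  (6,7):dx=-2,dy=+10->D
Step 2: C = 10, D = 11, total pairs = 21.
Step 3: tau = (C - D)/(n(n-1)/2) = (10 - 11)/21 = -0.047619.
Step 4: Exact two-sided p-value (enumerate n! = 5040 permutations of y under H0): p = 1.000000.
Step 5: alpha = 0.05. fail to reject H0.

tau_b = -0.0476 (C=10, D=11), p = 1.000000, fail to reject H0.


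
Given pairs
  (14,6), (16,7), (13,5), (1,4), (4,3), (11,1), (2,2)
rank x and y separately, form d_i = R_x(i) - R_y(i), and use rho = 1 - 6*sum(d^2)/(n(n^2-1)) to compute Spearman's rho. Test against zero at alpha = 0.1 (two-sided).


Step 1: Rank x and y separately (midranks; no ties here).
rank(x): 14->6, 16->7, 13->5, 1->1, 4->3, 11->4, 2->2
rank(y): 6->6, 7->7, 5->5, 4->4, 3->3, 1->1, 2->2
Step 2: d_i = R_x(i) - R_y(i); compute d_i^2.
  (6-6)^2=0, (7-7)^2=0, (5-5)^2=0, (1-4)^2=9, (3-3)^2=0, (4-1)^2=9, (2-2)^2=0
sum(d^2) = 18.
Step 3: rho = 1 - 6*18 / (7*(7^2 - 1)) = 1 - 108/336 = 0.678571.
Step 4: Under H0, t = rho * sqrt((n-2)/(1-rho^2)) = 2.0657 ~ t(5).
Step 5: Two-sided p-value from the t-distribution with 5 df = 0.093750.
Step 6: alpha = 0.1. reject H0.

rho = 0.6786, p = 0.093750, reject H0 at alpha = 0.1.


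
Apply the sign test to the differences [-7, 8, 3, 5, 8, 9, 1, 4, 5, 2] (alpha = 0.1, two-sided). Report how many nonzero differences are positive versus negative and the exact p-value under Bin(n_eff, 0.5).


Step 1: Discard zero differences. Original n = 10; n_eff = number of nonzero differences = 10.
Nonzero differences (with sign): -7, +8, +3, +5, +8, +9, +1, +4, +5, +2
Step 2: Count signs: positive = 9, negative = 1.
Step 3: Under H0: P(positive) = 0.5, so the number of positives S ~ Bin(10, 0.5).
Step 4: Two-sided exact p-value = sum of Bin(10,0.5) probabilities at or below the observed probability = 0.021484.
Step 5: alpha = 0.1. reject H0.

n_eff = 10, pos = 9, neg = 1, p = 0.021484, reject H0.


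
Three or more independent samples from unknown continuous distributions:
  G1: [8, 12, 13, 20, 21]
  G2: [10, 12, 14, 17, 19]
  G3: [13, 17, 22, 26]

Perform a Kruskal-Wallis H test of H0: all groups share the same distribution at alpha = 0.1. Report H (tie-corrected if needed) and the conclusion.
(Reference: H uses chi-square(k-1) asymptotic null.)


Step 1: Combine all N = 14 observations and assign midranks.
sorted (value, group, rank): (8,G1,1), (10,G2,2), (12,G1,3.5), (12,G2,3.5), (13,G1,5.5), (13,G3,5.5), (14,G2,7), (17,G2,8.5), (17,G3,8.5), (19,G2,10), (20,G1,11), (21,G1,12), (22,G3,13), (26,G3,14)
Step 2: Sum ranks within each group.
R_1 = 33 (n_1 = 5)
R_2 = 31 (n_2 = 5)
R_3 = 41 (n_3 = 4)
Step 3: H = 12/(N(N+1)) * sum(R_i^2/n_i) - 3(N+1)
     = 12/(14*15) * (33^2/5 + 31^2/5 + 41^2/4) - 3*15
     = 0.057143 * 830.25 - 45
     = 2.442857.
Step 4: Ties present; correction factor C = 1 - 18/(14^3 - 14) = 0.993407. Corrected H = 2.442857 / 0.993407 = 2.459071.
Step 5: Under H0, H ~ chi^2(2); p-value = 0.292428.
Step 6: alpha = 0.1. fail to reject H0.

H = 2.4591, df = 2, p = 0.292428, fail to reject H0.


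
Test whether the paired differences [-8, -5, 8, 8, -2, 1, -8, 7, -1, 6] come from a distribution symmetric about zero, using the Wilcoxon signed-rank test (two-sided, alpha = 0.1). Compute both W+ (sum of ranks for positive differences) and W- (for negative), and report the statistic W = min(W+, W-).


Step 1: Drop any zero differences (none here) and take |d_i|.
|d| = [8, 5, 8, 8, 2, 1, 8, 7, 1, 6]
Step 2: Midrank |d_i| (ties get averaged ranks).
ranks: |8|->8.5, |5|->4, |8|->8.5, |8|->8.5, |2|->3, |1|->1.5, |8|->8.5, |7|->6, |1|->1.5, |6|->5
Step 3: Attach original signs; sum ranks with positive sign and with negative sign.
W+ = 8.5 + 8.5 + 1.5 + 6 + 5 = 29.5
W- = 8.5 + 4 + 3 + 8.5 + 1.5 = 25.5
(Check: W+ + W- = 55 should equal n(n+1)/2 = 55.)
Step 4: Test statistic W = min(W+, W-) = 25.5.
Step 5: Ties in |d|, so use the tie-corrected normal approximation.
        E[W] = n(n+1)/4 = 10*11/4 = 27.5.
        Tie groups: |d|=1 (t=2), |d|=8 (t=4); sum(t^3 - t) = 66.
        Var[W] = n(n+1)(2n+1)/24 - sum(t^3-t)/48 = 2310/24 - 66/48 = 94.875.
        z = (W - E[W]) / sqrt(Var[W]) = (25.5 - 27.5) / 9.7404 = -0.2053.
        Two-sided p = 2*Phi(z) = 0.837314.
Step 6: alpha = 0.1. fail to reject H0.

W+ = 29.5, W- = 25.5, W = min = 25.5, p = 0.837314, fail to reject H0.


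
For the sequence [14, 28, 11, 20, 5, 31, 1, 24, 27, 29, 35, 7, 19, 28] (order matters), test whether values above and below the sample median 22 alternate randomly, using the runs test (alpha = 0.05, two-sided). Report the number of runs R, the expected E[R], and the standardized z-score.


Step 1: Compute median = 22; label A = above, B = below.
Labels in order: BABBBABAAAABBA  (n_A = 7, n_B = 7)
Step 2: Count runs R = 8.
Step 3: Under H0 (random ordering), E[R] = 2*n_A*n_B/(n_A+n_B) + 1 = 2*7*7/14 + 1 = 8.0000.
        Var[R] = 2*n_A*n_B*(2*n_A*n_B - n_A - n_B) / ((n_A+n_B)^2 * (n_A+n_B-1)) = 8232/2548 = 3.2308.
        SD[R] = 1.7974.
Step 4: R = E[R], so z = 0 with no continuity correction.
Step 5: Two-sided p-value via normal approximation = 2*(1 - Phi(|z|)) = 1.000000.
Step 6: alpha = 0.05. fail to reject H0.

R = 8, z = 0.0000, p = 1.000000, fail to reject H0.


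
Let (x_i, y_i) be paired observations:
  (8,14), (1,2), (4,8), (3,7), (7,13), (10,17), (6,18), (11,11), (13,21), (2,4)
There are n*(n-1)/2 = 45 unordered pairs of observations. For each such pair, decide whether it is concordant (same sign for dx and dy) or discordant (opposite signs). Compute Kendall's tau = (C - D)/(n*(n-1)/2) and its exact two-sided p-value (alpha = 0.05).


Step 1: Enumerate the 45 unordered pairs (i,j) with i<j and classify each by sign(x_j-x_i) * sign(y_j-y_i).
  (1,2):dx=-7,dy=-12->C; (1,3):dx=-4,dy=-6->C; (1,4):dx=-5,dy=-7->C; (1,5):dx=-1,dy=-1->C
  (1,6):dx=+2,dy=+3->C; (1,7):dx=-2,dy=+4->D; (1,8):dx=+3,dy=-3->D; (1,9):dx=+5,dy=+7->C
  (1,10):dx=-6,dy=-10->C; (2,3):dx=+3,dy=+6->C; (2,4):dx=+2,dy=+5->C; (2,5):dx=+6,dy=+11->C
  (2,6):dx=+9,dy=+15->C; (2,7):dx=+5,dy=+16->C; (2,8):dx=+10,dy=+9->C; (2,9):dx=+12,dy=+19->C
  (2,10):dx=+1,dy=+2->C; (3,4):dx=-1,dy=-1->C; (3,5):dx=+3,dy=+5->C; (3,6):dx=+6,dy=+9->C
  (3,7):dx=+2,dy=+10->C; (3,8):dx=+7,dy=+3->C; (3,9):dx=+9,dy=+13->C; (3,10):dx=-2,dy=-4->C
  (4,5):dx=+4,dy=+6->C; (4,6):dx=+7,dy=+10->C; (4,7):dx=+3,dy=+11->C; (4,8):dx=+8,dy=+4->C
  (4,9):dx=+10,dy=+14->C; (4,10):dx=-1,dy=-3->C; (5,6):dx=+3,dy=+4->C; (5,7):dx=-1,dy=+5->D
  (5,8):dx=+4,dy=-2->D; (5,9):dx=+6,dy=+8->C; (5,10):dx=-5,dy=-9->C; (6,7):dx=-4,dy=+1->D
  (6,8):dx=+1,dy=-6->D; (6,9):dx=+3,dy=+4->C; (6,10):dx=-8,dy=-13->C; (7,8):dx=+5,dy=-7->D
  (7,9):dx=+7,dy=+3->C; (7,10):dx=-4,dy=-14->C; (8,9):dx=+2,dy=+10->C; (8,10):dx=-9,dy=-7->C
  (9,10):dx=-11,dy=-17->C
Step 2: C = 38, D = 7, total pairs = 45.
Step 3: tau = (C - D)/(n(n-1)/2) = (38 - 7)/45 = 0.688889.
Step 4: Exact two-sided p-value (enumerate n! = 3628800 permutations of y under H0): p = 0.004687.
Step 5: alpha = 0.05. reject H0.

tau_b = 0.6889 (C=38, D=7), p = 0.004687, reject H0.


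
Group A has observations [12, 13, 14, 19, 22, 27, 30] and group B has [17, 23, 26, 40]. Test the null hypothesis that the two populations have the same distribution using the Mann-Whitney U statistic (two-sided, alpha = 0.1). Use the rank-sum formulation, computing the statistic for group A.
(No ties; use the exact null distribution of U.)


Step 1: Combine and sort all 11 observations; assign midranks.
sorted (value, group): (12,X), (13,X), (14,X), (17,Y), (19,X), (22,X), (23,Y), (26,Y), (27,X), (30,X), (40,Y)
ranks: 12->1, 13->2, 14->3, 17->4, 19->5, 22->6, 23->7, 26->8, 27->9, 30->10, 40->11
Step 2: Rank sum for X: R1 = 1 + 2 + 3 + 5 + 6 + 9 + 10 = 36.
Step 3: U_X = R1 - n1(n1+1)/2 = 36 - 7*8/2 = 36 - 28 = 8.
       U_Y = n1*n2 - U_X = 28 - 8 = 20.
Step 4: No ties, so the exact null distribution of U (based on enumerating the C(11,7) = 330 equally likely rank assignments) gives the two-sided p-value.
Step 5: p-value = 0.315152; compare to alpha = 0.1. fail to reject H0.

U_X = 8, p = 0.315152, fail to reject H0 at alpha = 0.1.


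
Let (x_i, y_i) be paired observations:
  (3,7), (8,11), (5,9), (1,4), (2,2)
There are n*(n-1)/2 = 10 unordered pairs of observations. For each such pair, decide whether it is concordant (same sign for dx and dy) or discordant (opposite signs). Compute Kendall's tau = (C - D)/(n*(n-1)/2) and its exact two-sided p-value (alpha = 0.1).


Step 1: Enumerate the 10 unordered pairs (i,j) with i<j and classify each by sign(x_j-x_i) * sign(y_j-y_i).
  (1,2):dx=+5,dy=+4->C; (1,3):dx=+2,dy=+2->C; (1,4):dx=-2,dy=-3->C; (1,5):dx=-1,dy=-5->C
  (2,3):dx=-3,dy=-2->C; (2,4):dx=-7,dy=-7->C; (2,5):dx=-6,dy=-9->C; (3,4):dx=-4,dy=-5->C
  (3,5):dx=-3,dy=-7->C; (4,5):dx=+1,dy=-2->D
Step 2: C = 9, D = 1, total pairs = 10.
Step 3: tau = (C - D)/(n(n-1)/2) = (9 - 1)/10 = 0.800000.
Step 4: Exact two-sided p-value (enumerate n! = 120 permutations of y under H0): p = 0.083333.
Step 5: alpha = 0.1. reject H0.

tau_b = 0.8000 (C=9, D=1), p = 0.083333, reject H0.


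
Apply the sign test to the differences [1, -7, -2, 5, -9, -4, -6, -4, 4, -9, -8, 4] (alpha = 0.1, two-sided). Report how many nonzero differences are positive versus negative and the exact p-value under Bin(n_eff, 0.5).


Step 1: Discard zero differences. Original n = 12; n_eff = number of nonzero differences = 12.
Nonzero differences (with sign): +1, -7, -2, +5, -9, -4, -6, -4, +4, -9, -8, +4
Step 2: Count signs: positive = 4, negative = 8.
Step 3: Under H0: P(positive) = 0.5, so the number of positives S ~ Bin(12, 0.5).
Step 4: Two-sided exact p-value = sum of Bin(12,0.5) probabilities at or below the observed probability = 0.387695.
Step 5: alpha = 0.1. fail to reject H0.

n_eff = 12, pos = 4, neg = 8, p = 0.387695, fail to reject H0.


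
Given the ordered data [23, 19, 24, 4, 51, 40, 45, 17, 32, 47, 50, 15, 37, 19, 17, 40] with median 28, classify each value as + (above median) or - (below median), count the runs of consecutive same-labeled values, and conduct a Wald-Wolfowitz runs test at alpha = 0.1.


Step 1: Compute median = 28; label A = above, B = below.
Labels in order: BBBBAAABAAABABBA  (n_A = 8, n_B = 8)
Step 2: Count runs R = 8.
Step 3: Under H0 (random ordering), E[R] = 2*n_A*n_B/(n_A+n_B) + 1 = 2*8*8/16 + 1 = 9.0000.
        Var[R] = 2*n_A*n_B*(2*n_A*n_B - n_A - n_B) / ((n_A+n_B)^2 * (n_A+n_B-1)) = 14336/3840 = 3.7333.
        SD[R] = 1.9322.
Step 4: Continuity-corrected z = (R + 0.5 - E[R]) / SD[R] = (8 + 0.5 - 9.0000) / 1.9322 = -0.2588.
Step 5: Two-sided p-value via normal approximation = 2*(1 - Phi(|z|)) = 0.795809.
Step 6: alpha = 0.1. fail to reject H0.

R = 8, z = -0.2588, p = 0.795809, fail to reject H0.


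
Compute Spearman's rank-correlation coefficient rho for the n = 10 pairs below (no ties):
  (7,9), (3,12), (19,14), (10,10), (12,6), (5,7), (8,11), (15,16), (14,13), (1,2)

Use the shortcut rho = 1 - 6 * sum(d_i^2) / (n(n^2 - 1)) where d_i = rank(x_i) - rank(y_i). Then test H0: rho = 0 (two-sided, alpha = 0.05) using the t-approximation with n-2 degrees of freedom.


Step 1: Rank x and y separately (midranks; no ties here).
rank(x): 7->4, 3->2, 19->10, 10->6, 12->7, 5->3, 8->5, 15->9, 14->8, 1->1
rank(y): 9->4, 12->7, 14->9, 10->5, 6->2, 7->3, 11->6, 16->10, 13->8, 2->1
Step 2: d_i = R_x(i) - R_y(i); compute d_i^2.
  (4-4)^2=0, (2-7)^2=25, (10-9)^2=1, (6-5)^2=1, (7-2)^2=25, (3-3)^2=0, (5-6)^2=1, (9-10)^2=1, (8-8)^2=0, (1-1)^2=0
sum(d^2) = 54.
Step 3: rho = 1 - 6*54 / (10*(10^2 - 1)) = 1 - 324/990 = 0.672727.
Step 4: Under H0, t = rho * sqrt((n-2)/(1-rho^2)) = 2.5717 ~ t(8).
Step 5: Two-sided p-value from the t-distribution with 8 df = 0.033041.
Step 6: alpha = 0.05. reject H0.

rho = 0.6727, p = 0.033041, reject H0 at alpha = 0.05.


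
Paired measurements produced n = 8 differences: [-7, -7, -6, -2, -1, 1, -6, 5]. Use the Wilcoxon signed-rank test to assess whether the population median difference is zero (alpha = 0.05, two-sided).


Step 1: Drop any zero differences (none here) and take |d_i|.
|d| = [7, 7, 6, 2, 1, 1, 6, 5]
Step 2: Midrank |d_i| (ties get averaged ranks).
ranks: |7|->7.5, |7|->7.5, |6|->5.5, |2|->3, |1|->1.5, |1|->1.5, |6|->5.5, |5|->4
Step 3: Attach original signs; sum ranks with positive sign and with negative sign.
W+ = 1.5 + 4 = 5.5
W- = 7.5 + 7.5 + 5.5 + 3 + 1.5 + 5.5 = 30.5
(Check: W+ + W- = 36 should equal n(n+1)/2 = 36.)
Step 4: Test statistic W = min(W+, W-) = 5.5.
Step 5: Ties in |d|, so use the tie-corrected normal approximation.
        E[W] = n(n+1)/4 = 8*9/4 = 18.
        Tie groups: |d|=1 (t=2), |d|=6 (t=2), |d|=7 (t=2); sum(t^3 - t) = 18.
        Var[W] = n(n+1)(2n+1)/24 - sum(t^3-t)/48 = 1224/24 - 18/48 = 50.625.
        z = (W - E[W]) / sqrt(Var[W]) = (5.5 - 18) / 7.1151 = -1.7568.
        Two-sided p = 2*Phi(z) = 0.078948.
Step 6: alpha = 0.05. fail to reject H0.

W+ = 5.5, W- = 30.5, W = min = 5.5, p = 0.078948, fail to reject H0.


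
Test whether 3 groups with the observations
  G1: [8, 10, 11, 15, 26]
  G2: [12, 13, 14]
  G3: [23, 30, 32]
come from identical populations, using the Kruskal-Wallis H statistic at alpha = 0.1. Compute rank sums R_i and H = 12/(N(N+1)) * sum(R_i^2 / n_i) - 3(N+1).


Step 1: Combine all N = 11 observations and assign midranks.
sorted (value, group, rank): (8,G1,1), (10,G1,2), (11,G1,3), (12,G2,4), (13,G2,5), (14,G2,6), (15,G1,7), (23,G3,8), (26,G1,9), (30,G3,10), (32,G3,11)
Step 2: Sum ranks within each group.
R_1 = 22 (n_1 = 5)
R_2 = 15 (n_2 = 3)
R_3 = 29 (n_3 = 3)
Step 3: H = 12/(N(N+1)) * sum(R_i^2/n_i) - 3(N+1)
     = 12/(11*12) * (22^2/5 + 15^2/3 + 29^2/3) - 3*12
     = 0.090909 * 452.133 - 36
     = 5.103030.
Step 4: No ties, so H is used without correction.
Step 5: Under H0, H ~ chi^2(2); p-value = 0.077963.
Step 6: alpha = 0.1. reject H0.

H = 5.1030, df = 2, p = 0.077963, reject H0.


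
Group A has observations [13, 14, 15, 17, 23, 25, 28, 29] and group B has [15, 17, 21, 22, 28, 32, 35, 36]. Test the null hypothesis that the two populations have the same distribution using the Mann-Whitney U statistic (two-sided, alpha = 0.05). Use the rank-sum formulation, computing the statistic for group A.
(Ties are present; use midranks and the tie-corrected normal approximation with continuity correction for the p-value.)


Step 1: Combine and sort all 16 observations; assign midranks.
sorted (value, group): (13,X), (14,X), (15,X), (15,Y), (17,X), (17,Y), (21,Y), (22,Y), (23,X), (25,X), (28,X), (28,Y), (29,X), (32,Y), (35,Y), (36,Y)
ranks: 13->1, 14->2, 15->3.5, 15->3.5, 17->5.5, 17->5.5, 21->7, 22->8, 23->9, 25->10, 28->11.5, 28->11.5, 29->13, 32->14, 35->15, 36->16
Step 2: Rank sum for X: R1 = 1 + 2 + 3.5 + 5.5 + 9 + 10 + 11.5 + 13 = 55.5.
Step 3: U_X = R1 - n1(n1+1)/2 = 55.5 - 8*9/2 = 55.5 - 36 = 19.5.
       U_Y = n1*n2 - U_X = 64 - 19.5 = 44.5.
Step 4: Ties are present, so use the tie-corrected normal approximation (with continuity correction) for the p-value.
Step 5: p-value = 0.206574; compare to alpha = 0.05. fail to reject H0.

U_X = 19.5, p = 0.206574, fail to reject H0 at alpha = 0.05.


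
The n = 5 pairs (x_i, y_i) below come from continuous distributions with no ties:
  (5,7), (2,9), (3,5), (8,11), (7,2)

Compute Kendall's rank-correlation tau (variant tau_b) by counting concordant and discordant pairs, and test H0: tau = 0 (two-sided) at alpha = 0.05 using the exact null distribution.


Step 1: Enumerate the 10 unordered pairs (i,j) with i<j and classify each by sign(x_j-x_i) * sign(y_j-y_i).
  (1,2):dx=-3,dy=+2->D; (1,3):dx=-2,dy=-2->C; (1,4):dx=+3,dy=+4->C; (1,5):dx=+2,dy=-5->D
  (2,3):dx=+1,dy=-4->D; (2,4):dx=+6,dy=+2->C; (2,5):dx=+5,dy=-7->D; (3,4):dx=+5,dy=+6->C
  (3,5):dx=+4,dy=-3->D; (4,5):dx=-1,dy=-9->C
Step 2: C = 5, D = 5, total pairs = 10.
Step 3: tau = (C - D)/(n(n-1)/2) = (5 - 5)/10 = 0.000000.
Step 4: Exact two-sided p-value (enumerate n! = 120 permutations of y under H0): p = 1.000000.
Step 5: alpha = 0.05. fail to reject H0.

tau_b = 0.0000 (C=5, D=5), p = 1.000000, fail to reject H0.


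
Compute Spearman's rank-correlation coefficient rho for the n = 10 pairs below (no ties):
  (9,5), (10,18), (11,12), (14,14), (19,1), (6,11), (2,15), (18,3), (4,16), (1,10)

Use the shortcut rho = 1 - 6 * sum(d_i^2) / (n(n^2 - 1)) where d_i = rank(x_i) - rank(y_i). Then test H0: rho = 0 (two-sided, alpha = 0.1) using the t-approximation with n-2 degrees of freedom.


Step 1: Rank x and y separately (midranks; no ties here).
rank(x): 9->5, 10->6, 11->7, 14->8, 19->10, 6->4, 2->2, 18->9, 4->3, 1->1
rank(y): 5->3, 18->10, 12->6, 14->7, 1->1, 11->5, 15->8, 3->2, 16->9, 10->4
Step 2: d_i = R_x(i) - R_y(i); compute d_i^2.
  (5-3)^2=4, (6-10)^2=16, (7-6)^2=1, (8-7)^2=1, (10-1)^2=81, (4-5)^2=1, (2-8)^2=36, (9-2)^2=49, (3-9)^2=36, (1-4)^2=9
sum(d^2) = 234.
Step 3: rho = 1 - 6*234 / (10*(10^2 - 1)) = 1 - 1404/990 = -0.418182.
Step 4: Under H0, t = rho * sqrt((n-2)/(1-rho^2)) = -1.3021 ~ t(8).
Step 5: Two-sided p-value from the t-distribution with 8 df = 0.229113.
Step 6: alpha = 0.1. fail to reject H0.

rho = -0.4182, p = 0.229113, fail to reject H0 at alpha = 0.1.


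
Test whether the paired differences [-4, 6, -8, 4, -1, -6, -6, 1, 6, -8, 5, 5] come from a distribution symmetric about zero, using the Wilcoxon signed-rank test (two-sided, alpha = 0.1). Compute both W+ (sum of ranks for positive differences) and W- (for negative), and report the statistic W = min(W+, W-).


Step 1: Drop any zero differences (none here) and take |d_i|.
|d| = [4, 6, 8, 4, 1, 6, 6, 1, 6, 8, 5, 5]
Step 2: Midrank |d_i| (ties get averaged ranks).
ranks: |4|->3.5, |6|->8.5, |8|->11.5, |4|->3.5, |1|->1.5, |6|->8.5, |6|->8.5, |1|->1.5, |6|->8.5, |8|->11.5, |5|->5.5, |5|->5.5
Step 3: Attach original signs; sum ranks with positive sign and with negative sign.
W+ = 8.5 + 3.5 + 1.5 + 8.5 + 5.5 + 5.5 = 33
W- = 3.5 + 11.5 + 1.5 + 8.5 + 8.5 + 11.5 = 45
(Check: W+ + W- = 78 should equal n(n+1)/2 = 78.)
Step 4: Test statistic W = min(W+, W-) = 33.
Step 5: Ties in |d|, so use the tie-corrected normal approximation.
        E[W] = n(n+1)/4 = 12*13/4 = 39.
        Tie groups: |d|=1 (t=2), |d|=4 (t=2), |d|=5 (t=2), |d|=6 (t=4), |d|=8 (t=2); sum(t^3 - t) = 84.
        Var[W] = n(n+1)(2n+1)/24 - sum(t^3-t)/48 = 3900/24 - 84/48 = 160.75.
        z = (W - E[W]) / sqrt(Var[W]) = (33 - 39) / 12.6787 = -0.4732.
        Two-sided p = 2*Phi(z) = 0.636046.
Step 6: alpha = 0.1. fail to reject H0.

W+ = 33, W- = 45, W = min = 33, p = 0.636046, fail to reject H0.


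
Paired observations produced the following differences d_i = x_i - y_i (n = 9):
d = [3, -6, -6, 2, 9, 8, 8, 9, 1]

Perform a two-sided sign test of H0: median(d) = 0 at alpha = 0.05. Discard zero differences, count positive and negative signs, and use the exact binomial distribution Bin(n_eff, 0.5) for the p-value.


Step 1: Discard zero differences. Original n = 9; n_eff = number of nonzero differences = 9.
Nonzero differences (with sign): +3, -6, -6, +2, +9, +8, +8, +9, +1
Step 2: Count signs: positive = 7, negative = 2.
Step 3: Under H0: P(positive) = 0.5, so the number of positives S ~ Bin(9, 0.5).
Step 4: Two-sided exact p-value = sum of Bin(9,0.5) probabilities at or below the observed probability = 0.179688.
Step 5: alpha = 0.05. fail to reject H0.

n_eff = 9, pos = 7, neg = 2, p = 0.179688, fail to reject H0.
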